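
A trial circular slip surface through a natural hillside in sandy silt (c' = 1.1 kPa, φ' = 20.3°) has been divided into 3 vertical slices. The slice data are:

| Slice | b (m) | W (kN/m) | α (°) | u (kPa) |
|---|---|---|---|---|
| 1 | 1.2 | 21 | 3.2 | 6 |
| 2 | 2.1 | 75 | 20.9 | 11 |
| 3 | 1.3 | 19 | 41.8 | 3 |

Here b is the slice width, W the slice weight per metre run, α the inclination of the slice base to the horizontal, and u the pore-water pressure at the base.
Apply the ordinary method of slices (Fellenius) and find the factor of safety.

FS = 0.76

Ordinary method of slices: FS = Σ[c'·Δl_i + (W_i cosα_i − u_i·Δl_i)·tanφ'] / Σ W_i sinα_i, with Δl_i = b_i / cosα_i.
Slice 1: Δl = 1.2/cos3.2° = 1.202 m; N'_1 = 21·cos3.2° − 6·1.202 = 13.8; c'Δl = 1.32; W sinα = 1.2
Slice 2: Δl = 2.1/cos20.9° = 2.248 m; N'_2 = 75·cos20.9° − 11·2.248 = 45.3; c'Δl = 2.47; W sinα = 26.8
Slice 3: Δl = 1.3/cos41.8° = 1.744 m; N'_3 = 19·cos41.8° − 3·1.744 = 8.9; c'Δl = 1.92; W sinα = 12.7
Σc'Δl = 5.7 kN/m; ΣN' = 68.0 kN/m; ΣW sinα = 40.6 kN/m
Resisting = 5.7 + 68.0·tan20.3° = 5.7 + 25.2 = 30.9 kN/m
FS = 30.9 / 40.6 = 0.761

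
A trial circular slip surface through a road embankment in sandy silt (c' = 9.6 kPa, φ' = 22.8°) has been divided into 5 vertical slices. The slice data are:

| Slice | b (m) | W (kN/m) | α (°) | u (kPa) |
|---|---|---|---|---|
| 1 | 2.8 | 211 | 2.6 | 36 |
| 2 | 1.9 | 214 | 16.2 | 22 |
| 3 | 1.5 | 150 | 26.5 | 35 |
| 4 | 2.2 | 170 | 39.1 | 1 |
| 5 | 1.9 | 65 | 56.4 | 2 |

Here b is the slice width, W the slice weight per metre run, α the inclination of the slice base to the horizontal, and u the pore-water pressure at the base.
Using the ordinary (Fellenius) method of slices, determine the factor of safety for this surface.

Ordinary method of slices: FS = Σ[c'·Δl_i + (W_i cosα_i − u_i·Δl_i)·tanφ'] / Σ W_i sinα_i, with Δl_i = b_i / cosα_i.
Slice 1: Δl = 2.8/cos2.6° = 2.803 m; N'_1 = 211·cos2.6° − 36·2.803 = 109.9; c'Δl = 26.91; W sinα = 9.6
Slice 2: Δl = 1.9/cos16.2° = 1.979 m; N'_2 = 214·cos16.2° − 22·1.979 = 162.0; c'Δl = 18.99; W sinα = 59.7
Slice 3: Δl = 1.5/cos26.5° = 1.676 m; N'_3 = 150·cos26.5° − 35·1.676 = 75.6; c'Δl = 16.09; W sinα = 66.9
Slice 4: Δl = 2.2/cos39.1° = 2.835 m; N'_4 = 170·cos39.1° − 1·2.835 = 129.1; c'Δl = 27.21; W sinα = 107.2
Slice 5: Δl = 1.9/cos56.4° = 3.433 m; N'_5 = 65·cos56.4° − 2·3.433 = 29.1; c'Δl = 32.96; W sinα = 54.1
Σc'Δl = 122.2 kN/m; ΣN' = 505.6 kN/m; ΣW sinα = 297.6 kN/m
Resisting = 122.2 + 505.6·tan22.8° = 122.2 + 212.5 = 334.7 kN/m
FS = 334.7 / 297.6 = 1.125

FS = 1.12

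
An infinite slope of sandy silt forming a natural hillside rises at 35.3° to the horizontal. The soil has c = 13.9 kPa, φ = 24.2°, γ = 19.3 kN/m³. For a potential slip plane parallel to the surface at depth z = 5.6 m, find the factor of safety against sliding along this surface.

For an infinite slope with a slip plane parallel to the surface (no pore pressure): FS = [c + γz cos²β tanφ] / [γz sinβ cosβ].
γz = 19.3·5.6 = 108.08 kN/m²
Numerator = 13.9 + 108.08·cos²35.3°·tan24.2° = 13.9 + 108.08·0.6661·0.4494 = 46.254 kPa
Denominator = 108.08·sin35.3°·cos35.3° = 108.08·0.5779·0.8161 = 50.972 kPa
FS = 46.254 / 50.972 = 0.907

FS = 0.91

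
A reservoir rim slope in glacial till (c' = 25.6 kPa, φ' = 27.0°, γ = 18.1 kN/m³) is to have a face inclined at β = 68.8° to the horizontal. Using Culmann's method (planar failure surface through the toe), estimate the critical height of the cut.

Culmann's analysis gives the critical failure plane at α_cr = (β + φ')/2 = (68.8 + 27.0)/2 = 47.9°, and the critical height
H_c = (4c'/γ) · sinβ cosφ' / [1 − cos(β − φ')]
    = (4·25.6/18.1) · sin68.8°·cos27.0° / [1 − cos(41.8°)]
    = 5.657 · 0.9323·0.8910 / [1 − 0.7455]
    = 5.657 · 0.8307 / 0.2545
    = 18.46 m

H_c = 18.46 m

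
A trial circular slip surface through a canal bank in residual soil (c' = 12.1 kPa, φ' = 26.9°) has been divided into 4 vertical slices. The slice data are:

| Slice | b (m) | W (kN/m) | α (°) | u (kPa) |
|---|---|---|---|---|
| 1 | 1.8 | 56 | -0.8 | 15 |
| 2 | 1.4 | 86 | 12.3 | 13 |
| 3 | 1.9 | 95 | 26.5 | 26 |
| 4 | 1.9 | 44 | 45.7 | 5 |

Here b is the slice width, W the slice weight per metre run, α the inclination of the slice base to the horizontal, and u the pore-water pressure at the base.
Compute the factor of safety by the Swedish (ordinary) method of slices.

Ordinary method of slices: FS = Σ[c'·Δl_i + (W_i cosα_i − u_i·Δl_i)·tanφ'] / Σ W_i sinα_i, with Δl_i = b_i / cosα_i.
Slice 1: Δl = 1.8/cos(-0.8°) = 1.800 m; N'_1 = 56·cos(-0.8°) − 15·1.800 = 29.0; c'Δl = 21.78; W sinα = -0.8
Slice 2: Δl = 1.4/cos12.3° = 1.433 m; N'_2 = 86·cos12.3° − 13·1.433 = 65.4; c'Δl = 17.34; W sinα = 18.3
Slice 3: Δl = 1.9/cos26.5° = 2.123 m; N'_3 = 95·cos26.5° − 26·2.123 = 29.8; c'Δl = 25.69; W sinα = 42.4
Slice 4: Δl = 1.9/cos45.7° = 2.720 m; N'_4 = 44·cos45.7° − 5·2.720 = 17.1; c'Δl = 32.92; W sinα = 31.5
Σc'Δl = 97.7 kN/m; ΣN' = 141.3 kN/m; ΣW sinα = 91.4 kN/m
Resisting = 97.7 + 141.3·tan26.9° = 97.7 + 71.7 = 169.4 kN/m
FS = 169.4 / 91.4 = 1.853

FS = 1.85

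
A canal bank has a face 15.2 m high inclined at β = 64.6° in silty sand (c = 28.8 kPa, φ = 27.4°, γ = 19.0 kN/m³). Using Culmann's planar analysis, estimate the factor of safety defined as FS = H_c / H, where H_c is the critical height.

H_c = (4c/γ) · sinβ cosφ / [1 − cos(β − φ)]
    = (4·28.8/19.0) · sin64.6°·cos27.4° / [1 − cos37.2°]
    = 6.063 · 0.8020 / 0.2035 = 23.90 m
FS = H_c / H = 23.90 / 15.2 = 1.572

FS = 1.57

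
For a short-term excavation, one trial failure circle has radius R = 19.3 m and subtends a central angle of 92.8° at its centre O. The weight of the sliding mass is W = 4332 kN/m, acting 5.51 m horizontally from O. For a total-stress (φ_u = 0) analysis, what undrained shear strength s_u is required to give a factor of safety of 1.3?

FS = s_u·L_a·R / (W·d), so s_u = FS·W·d / (L_a·R).
Arc length L_a = R·θ = 19.3·(92.8°·π/180) = 19.3·1.6197 = 31.26 m
s_u = 1.3·4332·5.51 / (31.26·19.3) = 31030.1 / 603.31 = 51.43 kPa

s_u = 51.4 kPa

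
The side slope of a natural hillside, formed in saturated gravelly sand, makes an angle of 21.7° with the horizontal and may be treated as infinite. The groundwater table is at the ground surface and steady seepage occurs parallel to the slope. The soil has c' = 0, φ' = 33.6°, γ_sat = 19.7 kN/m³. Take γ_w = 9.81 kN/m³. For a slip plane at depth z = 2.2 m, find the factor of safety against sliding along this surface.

FS = 0.84

With seepage parallel to the slope and the water table at the surface, the effective normal stress on the slip plane uses the buoyant unit weight γ' = γ_sat − γ_w while the driving shear stress uses γ_sat:
FS = [c' + γ' z cos²β tanφ'] / [γ_sat z sinβ cosβ]
(For c' = 0 this reduces to FS = (γ'/γ_sat)·tanφ'/tanβ.)
γ' = 19.7 − 9.81 = 9.89 kN/m³
Numerator = 0.0 + 9.89·2.2·cos²21.7°·tan33.6° = 0.0 + 9.89·2.2·0.8633·0.6644 = 12.480 kPa
Denominator = 19.7·2.2·sin21.7°·cos21.7° = 19.7·2.2·0.3697·0.9291 = 14.889 kPa
FS = 12.480 / 14.889 = 0.838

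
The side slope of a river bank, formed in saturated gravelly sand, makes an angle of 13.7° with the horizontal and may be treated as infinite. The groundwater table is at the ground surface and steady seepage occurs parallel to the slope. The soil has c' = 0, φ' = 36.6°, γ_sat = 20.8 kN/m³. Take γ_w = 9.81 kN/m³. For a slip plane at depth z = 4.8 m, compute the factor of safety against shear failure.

FS = 1.61

With seepage parallel to the slope and the water table at the surface, the effective normal stress on the slip plane uses the buoyant unit weight γ' = γ_sat − γ_w while the driving shear stress uses γ_sat:
FS = [c' + γ' z cos²β tanφ'] / [γ_sat z sinβ cosβ]
(For c' = 0 this reduces to FS = (γ'/γ_sat)·tanφ'/tanβ.)
γ' = 20.8 − 9.81 = 10.99 kN/m³
Numerator = 0.0 + 10.99·4.8·cos²13.7°·tan36.6° = 0.0 + 10.99·4.8·0.9439·0.7427 = 36.980 kPa
Denominator = 20.8·4.8·sin13.7°·cos13.7° = 20.8·4.8·0.2368·0.9715 = 22.973 kPa
FS = 36.980 / 22.973 = 1.610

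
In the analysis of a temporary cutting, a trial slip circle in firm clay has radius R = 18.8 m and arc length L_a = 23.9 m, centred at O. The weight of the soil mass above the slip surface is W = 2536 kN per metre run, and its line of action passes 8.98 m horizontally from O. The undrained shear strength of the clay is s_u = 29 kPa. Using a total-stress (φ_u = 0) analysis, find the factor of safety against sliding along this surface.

Taking moments about the centre O, the resisting moment is provided by the undrained shear strength acting along the arc:
M_R = s_u·L_a·R = 29·23.90·18.8 = 13030.3 kN·m/m
M_D = W·d = 2536·8.98 = 22773.3 kN·m/m
FS = M_R / M_D = 13030.3 / 22773.3 = 0.572

FS = 0.57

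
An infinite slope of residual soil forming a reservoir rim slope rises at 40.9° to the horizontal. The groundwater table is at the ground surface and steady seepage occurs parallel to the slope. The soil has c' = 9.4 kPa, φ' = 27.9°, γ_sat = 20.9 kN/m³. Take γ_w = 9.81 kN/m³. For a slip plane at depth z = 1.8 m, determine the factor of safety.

With seepage parallel to the slope and the water table at the surface, the effective normal stress on the slip plane uses the buoyant unit weight γ' = γ_sat − γ_w while the driving shear stress uses γ_sat:
FS = [c' + γ' z cos²β tanφ'] / [γ_sat z sinβ cosβ]
γ' = 20.9 − 9.81 = 11.09 kN/m³
Numerator = 9.4 + 11.09·1.8·cos²40.9°·tan27.9° = 9.4 + 11.09·1.8·0.5713·0.5295 = 15.438 kPa
Denominator = 20.9·1.8·sin40.9°·cos40.9° = 20.9·1.8·0.6547·0.7559 = 18.618 kPa
FS = 15.438 / 18.618 = 0.829

FS = 0.83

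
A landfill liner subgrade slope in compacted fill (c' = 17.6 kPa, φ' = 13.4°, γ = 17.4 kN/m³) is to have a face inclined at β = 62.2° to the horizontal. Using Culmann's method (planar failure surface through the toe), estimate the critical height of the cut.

Culmann's analysis gives the critical failure plane at α_cr = (β + φ')/2 = (62.2 + 13.4)/2 = 37.8°, and the critical height
H_c = (4c'/γ) · sinβ cosφ' / [1 − cos(β − φ')]
    = (4·17.6/17.4) · sin62.2°·cos13.4° / [1 − cos(48.8°)]
    = 4.046 · 0.8846·0.9728 / [1 − 0.6587]
    = 4.046 · 0.8605 / 0.3413
    = 10.20 m

H_c = 10.20 m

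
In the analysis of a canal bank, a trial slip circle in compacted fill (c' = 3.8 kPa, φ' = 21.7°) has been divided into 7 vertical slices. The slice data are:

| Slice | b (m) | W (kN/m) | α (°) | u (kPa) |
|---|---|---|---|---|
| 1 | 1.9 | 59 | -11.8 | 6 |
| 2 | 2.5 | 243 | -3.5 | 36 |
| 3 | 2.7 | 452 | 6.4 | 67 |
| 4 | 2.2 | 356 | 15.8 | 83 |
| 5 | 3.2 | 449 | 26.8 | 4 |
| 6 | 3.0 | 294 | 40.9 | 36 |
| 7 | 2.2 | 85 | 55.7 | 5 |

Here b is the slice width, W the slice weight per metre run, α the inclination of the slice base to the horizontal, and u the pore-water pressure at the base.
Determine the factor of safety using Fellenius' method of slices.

Ordinary method of slices: FS = Σ[c'·Δl_i + (W_i cosα_i − u_i·Δl_i)·tanφ'] / Σ W_i sinα_i, with Δl_i = b_i / cosα_i.
Slice 1: Δl = 1.9/cos(-11.8°) = 1.941 m; N'_1 = 59·cos(-11.8°) − 6·1.941 = 46.1; c'Δl = 7.38; W sinα = -12.1
Slice 2: Δl = 2.5/cos(-3.5°) = 2.505 m; N'_2 = 243·cos(-3.5°) − 36·2.505 = 152.4; c'Δl = 9.52; W sinα = -14.8
Slice 3: Δl = 2.7/cos6.4° = 2.717 m; N'_3 = 452·cos6.4° − 67·2.717 = 267.1; c'Δl = 10.32; W sinα = 50.4
Slice 4: Δl = 2.2/cos15.8° = 2.286 m; N'_4 = 356·cos15.8° − 83·2.286 = 152.8; c'Δl = 8.69; W sinα = 96.9
Slice 5: Δl = 3.2/cos26.8° = 3.585 m; N'_5 = 449·cos26.8° − 4·3.585 = 386.4; c'Δl = 13.62; W sinα = 202.4
Slice 6: Δl = 3.0/cos40.9° = 3.969 m; N'_6 = 294·cos40.9° − 36·3.969 = 79.3; c'Δl = 15.08; W sinα = 192.5
Slice 7: Δl = 2.2/cos55.7° = 3.904 m; N'_7 = 85·cos55.7° − 5·3.904 = 28.4; c'Δl = 14.84; W sinα = 70.2
Σc'Δl = 79.4 kN/m; ΣN' = 1112.6 kN/m; ΣW sinα = 585.6 kN/m
Resisting = 79.4 + 1112.6·tan21.7° = 79.4 + 442.7 = 522.2 kN/m
FS = 522.2 / 585.6 = 0.892

FS = 0.89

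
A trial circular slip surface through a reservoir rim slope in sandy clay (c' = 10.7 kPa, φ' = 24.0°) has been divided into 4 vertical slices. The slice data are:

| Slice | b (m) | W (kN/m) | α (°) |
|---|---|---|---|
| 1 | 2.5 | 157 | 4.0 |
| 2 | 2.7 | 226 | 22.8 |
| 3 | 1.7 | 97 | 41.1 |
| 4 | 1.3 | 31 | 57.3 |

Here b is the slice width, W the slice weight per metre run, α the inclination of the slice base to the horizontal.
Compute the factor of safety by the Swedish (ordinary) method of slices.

FS = 1.65

Ordinary method of slices: FS = Σ[c'·Δl_i + (W_i cosα_i)·tanφ'] / Σ W_i sinα_i, with Δl_i = b_i / cosα_i.
Slice 1: Δl = 2.5/cos4.0° = 2.506 m; N'_1 = 157·cos4.0° = 156.6; c'Δl = 26.82; W sinα = 11.0
Slice 2: Δl = 2.7/cos22.8° = 2.929 m; N'_2 = 226·cos22.8° = 208.3; c'Δl = 31.34; W sinα = 87.6
Slice 3: Δl = 1.7/cos41.1° = 2.256 m; N'_3 = 97·cos41.1° = 73.1; c'Δl = 24.14; W sinα = 63.8
Slice 4: Δl = 1.3/cos57.3° = 2.406 m; N'_4 = 31·cos57.3° = 16.7; c'Δl = 25.75; W sinα = 26.1
Σc'Δl = 108.0 kN/m; ΣN' = 454.8 kN/m; ΣW sinα = 188.4 kN/m
Resisting = 108.0 + 454.8·tan24.0° = 108.0 + 202.5 = 310.5 kN/m
FS = 310.5 / 188.4 = 1.648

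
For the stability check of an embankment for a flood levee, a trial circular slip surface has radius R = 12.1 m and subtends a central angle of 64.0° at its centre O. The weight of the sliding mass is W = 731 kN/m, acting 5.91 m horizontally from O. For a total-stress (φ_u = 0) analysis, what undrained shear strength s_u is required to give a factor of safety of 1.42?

FS = s_u·L_a·R / (W·d), so s_u = FS·W·d / (L_a·R).
Arc length L_a = R·θ = 12.1·(64.0°·π/180) = 12.1·1.1170 = 13.52 m
s_u = 1.42·731·5.91 / (13.52·12.1) = 6134.7 / 163.54 = 37.51 kPa

s_u = 37.5 kPa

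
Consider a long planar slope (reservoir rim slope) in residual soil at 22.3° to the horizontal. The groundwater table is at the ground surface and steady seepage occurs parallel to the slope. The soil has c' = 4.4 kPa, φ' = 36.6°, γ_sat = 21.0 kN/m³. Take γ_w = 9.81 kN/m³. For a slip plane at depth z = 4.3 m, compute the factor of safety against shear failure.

With seepage parallel to the slope and the water table at the surface, the effective normal stress on the slip plane uses the buoyant unit weight γ' = γ_sat − γ_w while the driving shear stress uses γ_sat:
FS = [c' + γ' z cos²β tanφ'] / [γ_sat z sinβ cosβ]
γ' = 21.0 − 9.81 = 11.19 kN/m³
Numerator = 4.4 + 11.19·4.3·cos²22.3°·tan36.6° = 4.4 + 11.19·4.3·0.8560·0.7427 = 34.989 kPa
Denominator = 21.0·4.3·sin22.3°·cos22.3° = 21.0·4.3·0.3795·0.9252 = 31.702 kPa
FS = 34.989 / 31.702 = 1.104

FS = 1.10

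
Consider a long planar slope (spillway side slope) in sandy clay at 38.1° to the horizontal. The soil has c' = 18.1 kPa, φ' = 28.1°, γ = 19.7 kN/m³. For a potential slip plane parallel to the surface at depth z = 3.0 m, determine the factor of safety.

FS = 1.31

For an infinite slope with a slip plane parallel to the surface (no pore pressure): FS = [c' + γz cos²β tanφ'] / [γz sinβ cosβ].
γz = 19.7·3.0 = 59.10 kN/m²
Numerator = 18.1 + 59.10·cos²38.1°·tan28.1° = 18.1 + 59.10·0.6193·0.5340 = 37.642 kPa
Denominator = 59.10·sin38.1°·cos38.1° = 59.10·0.6170·0.7869 = 28.697 kPa
FS = 37.642 / 28.697 = 1.312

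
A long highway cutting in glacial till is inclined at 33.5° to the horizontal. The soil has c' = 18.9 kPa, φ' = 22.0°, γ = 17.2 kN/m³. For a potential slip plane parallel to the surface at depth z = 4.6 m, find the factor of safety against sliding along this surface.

FS = 1.13

For an infinite slope with a slip plane parallel to the surface (no pore pressure): FS = [c' + γz cos²β tanφ'] / [γz sinβ cosβ].
γz = 17.2·4.6 = 79.12 kN/m²
Numerator = 18.9 + 79.12·cos²33.5°·tan22.0° = 18.9 + 79.12·0.6954·0.4040 = 41.128 kPa
Denominator = 79.12·sin33.5°·cos33.5° = 79.12·0.5519·0.8339 = 36.415 kPa
FS = 41.128 / 36.415 = 1.129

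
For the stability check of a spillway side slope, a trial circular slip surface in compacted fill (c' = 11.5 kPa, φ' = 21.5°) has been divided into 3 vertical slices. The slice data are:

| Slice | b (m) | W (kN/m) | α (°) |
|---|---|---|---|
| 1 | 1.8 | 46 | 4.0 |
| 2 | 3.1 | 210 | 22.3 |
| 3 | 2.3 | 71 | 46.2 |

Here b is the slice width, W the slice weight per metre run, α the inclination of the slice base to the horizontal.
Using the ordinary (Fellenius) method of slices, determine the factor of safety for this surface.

Ordinary method of slices: FS = Σ[c'·Δl_i + (W_i cosα_i)·tanφ'] / Σ W_i sinα_i, with Δl_i = b_i / cosα_i.
Slice 1: Δl = 1.8/cos4.0° = 1.804 m; N'_1 = 46·cos4.0° = 45.9; c'Δl = 20.75; W sinα = 3.2
Slice 2: Δl = 3.1/cos22.3° = 3.351 m; N'_2 = 210·cos22.3° = 194.3; c'Δl = 38.53; W sinα = 79.7
Slice 3: Δl = 2.3/cos46.2° = 3.323 m; N'_3 = 71·cos46.2° = 49.1; c'Δl = 38.21; W sinα = 51.2
Σc'Δl = 97.5 kN/m; ΣN' = 289.3 kN/m; ΣW sinα = 134.1 kN/m
Resisting = 97.5 + 289.3·tan21.5° = 97.5 + 114.0 = 211.5 kN/m
FS = 211.5 / 134.1 = 1.576

FS = 1.58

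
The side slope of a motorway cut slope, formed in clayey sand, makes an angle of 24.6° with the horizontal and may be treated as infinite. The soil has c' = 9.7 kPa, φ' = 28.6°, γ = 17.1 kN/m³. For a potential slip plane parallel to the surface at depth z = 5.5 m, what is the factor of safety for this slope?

For an infinite slope with a slip plane parallel to the surface (no pore pressure): FS = [c' + γz cos²β tanφ'] / [γz sinβ cosβ].
γz = 17.1·5.5 = 94.05 kN/m²
Numerator = 9.7 + 94.05·cos²24.6°·tan28.6° = 9.7 + 94.05·0.8267·0.5452 = 52.092 kPa
Denominator = 94.05·sin24.6°·cos24.6° = 94.05·0.4163·0.9092 = 35.598 kPa
FS = 52.092 / 35.598 = 1.463

FS = 1.46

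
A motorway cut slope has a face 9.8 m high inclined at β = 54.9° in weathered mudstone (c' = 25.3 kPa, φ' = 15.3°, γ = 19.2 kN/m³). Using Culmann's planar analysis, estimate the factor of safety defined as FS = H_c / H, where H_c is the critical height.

FS = 1.85

H_c = (4c'/γ) · sinβ cosφ' / [1 − cos(β − φ')]
    = (4·25.3/19.2) · sin54.9°·cos15.3° / [1 − cos39.6°]
    = 5.271 · 0.7892 / 0.2295 = 18.13 m
FS = H_c / H = 18.13 / 9.8 = 1.850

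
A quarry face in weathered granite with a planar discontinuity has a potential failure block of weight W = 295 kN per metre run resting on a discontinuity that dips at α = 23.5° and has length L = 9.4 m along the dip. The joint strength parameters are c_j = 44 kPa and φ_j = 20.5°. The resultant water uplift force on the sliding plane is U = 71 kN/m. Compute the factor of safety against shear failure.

FS = 4.15

Resolving the block weight along and normal to the plane and applying the Mohr–Coulomb strength on the joint:
N' = W cosα − U = 295·cos23.5° − 71 = 199.5 kN/m
Driving force T = W sinα = 295·sin23.5° = 117.6 kN/m
Resisting force R = c_j·L + N'·tanφ_j = 44·9.4 + 199.5·tan20.5° = 413.6 + 74.6 = 488.2 kN/m
FS = R / T = 488.2 / 117.6 = 4.150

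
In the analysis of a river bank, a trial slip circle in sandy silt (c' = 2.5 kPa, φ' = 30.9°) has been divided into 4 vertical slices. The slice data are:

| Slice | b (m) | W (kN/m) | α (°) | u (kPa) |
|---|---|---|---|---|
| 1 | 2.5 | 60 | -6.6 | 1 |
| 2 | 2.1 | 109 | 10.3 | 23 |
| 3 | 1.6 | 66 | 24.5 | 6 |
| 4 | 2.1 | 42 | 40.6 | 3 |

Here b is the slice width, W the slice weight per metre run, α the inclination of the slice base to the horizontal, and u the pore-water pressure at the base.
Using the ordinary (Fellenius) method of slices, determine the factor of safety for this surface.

FS = 2.02

Ordinary method of slices: FS = Σ[c'·Δl_i + (W_i cosα_i − u_i·Δl_i)·tanφ'] / Σ W_i sinα_i, with Δl_i = b_i / cosα_i.
Slice 1: Δl = 2.5/cos(-6.6°) = 2.517 m; N'_1 = 60·cos(-6.6°) − 1·2.517 = 57.1; c'Δl = 6.29; W sinα = -6.9
Slice 2: Δl = 2.1/cos10.3° = 2.134 m; N'_2 = 109·cos10.3° − 23·2.134 = 58.2; c'Δl = 5.34; W sinα = 19.5
Slice 3: Δl = 1.6/cos24.5° = 1.758 m; N'_3 = 66·cos24.5° − 6·1.758 = 49.5; c'Δl = 4.40; W sinα = 27.4
Slice 4: Δl = 2.1/cos40.6° = 2.766 m; N'_4 = 42·cos40.6° − 3·2.766 = 23.6; c'Δl = 6.91; W sinα = 27.3
Σc'Δl = 22.9 kN/m; ΣN' = 188.3 kN/m; ΣW sinα = 67.3 kN/m
Resisting = 22.9 + 188.3·tan30.9° = 22.9 + 112.7 = 135.7 kN/m
FS = 135.7 / 67.3 = 2.016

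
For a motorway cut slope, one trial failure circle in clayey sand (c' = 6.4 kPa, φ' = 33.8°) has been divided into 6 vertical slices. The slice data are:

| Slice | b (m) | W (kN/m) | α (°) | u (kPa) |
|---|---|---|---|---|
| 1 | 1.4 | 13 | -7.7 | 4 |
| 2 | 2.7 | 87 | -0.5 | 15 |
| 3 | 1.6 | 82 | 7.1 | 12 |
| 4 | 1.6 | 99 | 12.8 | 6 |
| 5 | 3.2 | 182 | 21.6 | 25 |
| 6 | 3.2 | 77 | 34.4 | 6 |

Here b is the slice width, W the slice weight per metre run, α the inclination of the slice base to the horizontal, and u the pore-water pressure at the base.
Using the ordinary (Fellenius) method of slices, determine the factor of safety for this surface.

FS = 2.23

Ordinary method of slices: FS = Σ[c'·Δl_i + (W_i cosα_i − u_i·Δl_i)·tanφ'] / Σ W_i sinα_i, with Δl_i = b_i / cosα_i.
Slice 1: Δl = 1.4/cos(-7.7°) = 1.413 m; N'_1 = 13·cos(-7.7°) − 4·1.413 = 7.2; c'Δl = 9.04; W sinα = -1.7
Slice 2: Δl = 2.7/cos(-0.5°) = 2.700 m; N'_2 = 87·cos(-0.5°) − 15·2.700 = 46.5; c'Δl = 17.28; W sinα = -0.8
Slice 3: Δl = 1.6/cos7.1° = 1.612 m; N'_3 = 82·cos7.1° − 12·1.612 = 62.0; c'Δl = 10.32; W sinα = 10.1
Slice 4: Δl = 1.6/cos12.8° = 1.641 m; N'_4 = 99·cos12.8° − 6·1.641 = 86.7; c'Δl = 10.50; W sinα = 21.9
Slice 5: Δl = 3.2/cos21.6° = 3.442 m; N'_5 = 182·cos21.6° − 25·3.442 = 83.2; c'Δl = 22.03; W sinα = 67.0
Slice 6: Δl = 3.2/cos34.4° = 3.878 m; N'_6 = 77·cos34.4° − 6·3.878 = 40.3; c'Δl = 24.82; W sinα = 43.5
Σc'Δl = 94.0 kN/m; ΣN' = 325.9 kN/m; ΣW sinα = 140.1 kN/m
Resisting = 94.0 + 325.9·tan33.8° = 94.0 + 218.2 = 312.2 kN/m
FS = 312.2 / 140.1 = 2.229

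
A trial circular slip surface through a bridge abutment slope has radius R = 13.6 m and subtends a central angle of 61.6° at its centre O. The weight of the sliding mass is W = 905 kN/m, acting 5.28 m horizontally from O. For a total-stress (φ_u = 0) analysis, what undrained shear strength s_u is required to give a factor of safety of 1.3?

FS = s_u·L_a·R / (W·d), so s_u = FS·W·d / (L_a·R).
Arc length L_a = R·θ = 13.6·(61.6°·π/180) = 13.6·1.0751 = 14.62 m
s_u = 1.3·905·5.28 / (14.62·13.6) = 6211.9 / 198.85 = 31.24 kPa

s_u = 31.2 kPa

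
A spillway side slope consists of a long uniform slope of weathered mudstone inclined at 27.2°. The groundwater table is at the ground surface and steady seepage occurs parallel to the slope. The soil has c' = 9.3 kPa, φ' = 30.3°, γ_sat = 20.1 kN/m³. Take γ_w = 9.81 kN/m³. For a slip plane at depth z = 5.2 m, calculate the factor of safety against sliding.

FS = 0.80

With seepage parallel to the slope and the water table at the surface, the effective normal stress on the slip plane uses the buoyant unit weight γ' = γ_sat − γ_w while the driving shear stress uses γ_sat:
FS = [c' + γ' z cos²β tanφ'] / [γ_sat z sinβ cosβ]
γ' = 20.1 − 9.81 = 10.29 kN/m³
Numerator = 9.3 + 10.29·5.2·cos²27.2°·tan30.3° = 9.3 + 10.29·5.2·0.7911·0.5844 = 34.035 kPa
Denominator = 20.1·5.2·sin27.2°·cos27.2° = 20.1·5.2·0.4571·0.8894 = 42.493 kPa
FS = 34.035 / 42.493 = 0.801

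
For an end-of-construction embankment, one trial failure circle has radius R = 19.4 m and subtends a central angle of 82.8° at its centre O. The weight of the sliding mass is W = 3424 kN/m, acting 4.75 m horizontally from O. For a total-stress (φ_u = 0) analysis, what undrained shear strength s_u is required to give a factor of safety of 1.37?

FS = s_u·L_a·R / (W·d), so s_u = FS·W·d / (L_a·R).
Arc length L_a = R·θ = 19.4·(82.8°·π/180) = 19.4·1.4451 = 28.04 m
s_u = 1.37·3424·4.75 / (28.04·19.4) = 22281.7 / 543.89 = 40.97 kPa

s_u = 41.0 kPa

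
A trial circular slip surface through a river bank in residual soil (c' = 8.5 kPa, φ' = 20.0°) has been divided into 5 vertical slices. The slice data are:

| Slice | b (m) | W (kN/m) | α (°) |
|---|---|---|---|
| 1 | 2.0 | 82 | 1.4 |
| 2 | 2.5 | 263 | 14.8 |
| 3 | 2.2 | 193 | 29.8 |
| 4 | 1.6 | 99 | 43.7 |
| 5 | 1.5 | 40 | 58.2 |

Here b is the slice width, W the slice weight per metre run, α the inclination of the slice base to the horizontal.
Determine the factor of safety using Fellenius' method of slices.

FS = 1.20

Ordinary method of slices: FS = Σ[c'·Δl_i + (W_i cosα_i)·tanφ'] / Σ W_i sinα_i, with Δl_i = b_i / cosα_i.
Slice 1: Δl = 2.0/cos1.4° = 2.001 m; N'_1 = 82·cos1.4° = 82.0; c'Δl = 17.01; W sinα = 2.0
Slice 2: Δl = 2.5/cos14.8° = 2.586 m; N'_2 = 263·cos14.8° = 254.3; c'Δl = 21.98; W sinα = 67.2
Slice 3: Δl = 2.2/cos29.8° = 2.535 m; N'_3 = 193·cos29.8° = 167.5; c'Δl = 21.55; W sinα = 95.9
Slice 4: Δl = 1.6/cos43.7° = 2.213 m; N'_4 = 99·cos43.7° = 71.6; c'Δl = 18.81; W sinα = 68.4
Slice 5: Δl = 1.5/cos58.2° = 2.847 m; N'_5 = 40·cos58.2° = 21.1; c'Δl = 24.20; W sinα = 34.0
Σc'Δl = 103.5 kN/m; ΣN' = 596.4 kN/m; ΣW sinα = 267.5 kN/m
Resisting = 103.5 + 596.4·tan20.0° = 103.5 + 217.1 = 320.6 kN/m
FS = 320.6 / 267.5 = 1.199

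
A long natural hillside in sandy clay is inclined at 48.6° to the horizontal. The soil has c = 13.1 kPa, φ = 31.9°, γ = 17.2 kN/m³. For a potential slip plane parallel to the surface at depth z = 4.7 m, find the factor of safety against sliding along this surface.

For an infinite slope with a slip plane parallel to the surface (no pore pressure): FS = [c + γz cos²β tanφ] / [γz sinβ cosβ].
γz = 17.2·4.7 = 80.84 kN/m²
Numerator = 13.1 + 80.84·cos²48.6°·tan31.9° = 13.1 + 80.84·0.4373·0.6224 = 35.106 kPa
Denominator = 80.84·sin48.6°·cos48.6° = 80.84·0.7501·0.6613 = 40.101 kPa
FS = 35.106 / 40.101 = 0.875

FS = 0.88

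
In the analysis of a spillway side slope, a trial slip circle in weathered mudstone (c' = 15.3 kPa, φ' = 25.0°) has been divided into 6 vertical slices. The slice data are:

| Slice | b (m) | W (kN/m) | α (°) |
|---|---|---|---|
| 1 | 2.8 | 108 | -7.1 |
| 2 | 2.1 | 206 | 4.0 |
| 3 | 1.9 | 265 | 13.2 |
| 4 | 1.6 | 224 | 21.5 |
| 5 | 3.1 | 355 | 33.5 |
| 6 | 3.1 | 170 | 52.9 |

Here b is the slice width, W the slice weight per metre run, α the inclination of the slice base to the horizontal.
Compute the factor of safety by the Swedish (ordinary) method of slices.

Ordinary method of slices: FS = Σ[c'·Δl_i + (W_i cosα_i)·tanφ'] / Σ W_i sinα_i, with Δl_i = b_i / cosα_i.
Slice 1: Δl = 2.8/cos(-7.1°) = 2.822 m; N'_1 = 108·cos(-7.1°) = 107.2; c'Δl = 43.17; W sinα = -13.3
Slice 2: Δl = 2.1/cos4.0° = 2.105 m; N'_2 = 206·cos4.0° = 205.5; c'Δl = 32.21; W sinα = 14.4
Slice 3: Δl = 1.9/cos13.2° = 1.952 m; N'_3 = 265·cos13.2° = 258.0; c'Δl = 29.86; W sinα = 60.5
Slice 4: Δl = 1.6/cos21.5° = 1.720 m; N'_4 = 224·cos21.5° = 208.4; c'Δl = 26.31; W sinα = 82.1
Slice 5: Δl = 3.1/cos33.5° = 3.718 m; N'_5 = 355·cos33.5° = 296.0; c'Δl = 56.88; W sinα = 195.9
Slice 6: Δl = 3.1/cos52.9° = 5.139 m; N'_6 = 170·cos52.9° = 102.5; c'Δl = 78.63; W sinα = 135.6
Σc'Δl = 267.1 kN/m; ΣN' = 1177.7 kN/m; ΣW sinα = 475.2 kN/m
Resisting = 267.1 + 1177.7·tan25.0° = 267.1 + 549.2 = 816.2 kN/m
FS = 816.2 / 475.2 = 1.718

FS = 1.72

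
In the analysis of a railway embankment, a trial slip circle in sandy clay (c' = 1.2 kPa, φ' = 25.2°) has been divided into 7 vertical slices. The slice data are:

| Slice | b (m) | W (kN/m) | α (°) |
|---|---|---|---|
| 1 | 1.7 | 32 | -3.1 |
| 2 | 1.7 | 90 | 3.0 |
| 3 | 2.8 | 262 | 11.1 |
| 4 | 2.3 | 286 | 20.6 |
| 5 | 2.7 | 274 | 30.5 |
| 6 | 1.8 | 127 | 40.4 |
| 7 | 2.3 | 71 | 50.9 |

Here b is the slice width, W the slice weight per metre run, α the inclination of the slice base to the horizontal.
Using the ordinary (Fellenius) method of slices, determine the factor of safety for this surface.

FS = 1.17

Ordinary method of slices: FS = Σ[c'·Δl_i + (W_i cosα_i)·tanφ'] / Σ W_i sinα_i, with Δl_i = b_i / cosα_i.
Slice 1: Δl = 1.7/cos(-3.1°) = 1.702 m; N'_1 = 32·cos(-3.1°) = 32.0; c'Δl = 2.04; W sinα = -1.7
Slice 2: Δl = 1.7/cos3.0° = 1.702 m; N'_2 = 90·cos3.0° = 89.9; c'Δl = 2.04; W sinα = 4.7
Slice 3: Δl = 2.8/cos11.1° = 2.853 m; N'_3 = 262·cos11.1° = 257.1; c'Δl = 3.42; W sinα = 50.4
Slice 4: Δl = 2.3/cos20.6° = 2.457 m; N'_4 = 286·cos20.6° = 267.7; c'Δl = 2.95; W sinα = 100.6
Slice 5: Δl = 2.7/cos30.5° = 3.134 m; N'_5 = 274·cos30.5° = 236.1; c'Δl = 3.76; W sinα = 139.1
Slice 6: Δl = 1.8/cos40.4° = 2.364 m; N'_6 = 127·cos40.4° = 96.7; c'Δl = 2.84; W sinα = 82.3
Slice 7: Δl = 2.3/cos50.9° = 3.647 m; N'_7 = 71·cos50.9° = 44.8; c'Δl = 4.38; W sinα = 55.1
Σc'Δl = 21.4 kN/m; ΣN' = 1024.2 kN/m; ΣW sinα = 430.5 kN/m
Resisting = 21.4 + 1024.2·tan25.2° = 21.4 + 482.0 = 503.4 kN/m
FS = 503.4 / 430.5 = 1.169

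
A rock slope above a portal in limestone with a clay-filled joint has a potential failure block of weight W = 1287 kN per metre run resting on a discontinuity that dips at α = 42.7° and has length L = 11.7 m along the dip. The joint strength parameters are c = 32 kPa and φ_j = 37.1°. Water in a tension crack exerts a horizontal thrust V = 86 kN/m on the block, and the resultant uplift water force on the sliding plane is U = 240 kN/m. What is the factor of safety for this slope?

FS = 0.92

Resolving the block weight along and normal to the plane and applying the Mohr–Coulomb strength on the joint:
N' = W cosα − U − V sinα = 1287·cos42.7° − 240 − 86·sin42.7° = 647.5 kN/m
Driving force T = W sinα + V cosα = 1287·sin42.7° + 86·cos42.7° = 936.0 kN/m
Resisting force R = c·L + N'·tanφ_j = 32·11.7 + 647.5·tan37.1° = 374.4 + 489.7 = 864.1 kN/m
FS = R / T = 864.1 / 936.0 = 0.923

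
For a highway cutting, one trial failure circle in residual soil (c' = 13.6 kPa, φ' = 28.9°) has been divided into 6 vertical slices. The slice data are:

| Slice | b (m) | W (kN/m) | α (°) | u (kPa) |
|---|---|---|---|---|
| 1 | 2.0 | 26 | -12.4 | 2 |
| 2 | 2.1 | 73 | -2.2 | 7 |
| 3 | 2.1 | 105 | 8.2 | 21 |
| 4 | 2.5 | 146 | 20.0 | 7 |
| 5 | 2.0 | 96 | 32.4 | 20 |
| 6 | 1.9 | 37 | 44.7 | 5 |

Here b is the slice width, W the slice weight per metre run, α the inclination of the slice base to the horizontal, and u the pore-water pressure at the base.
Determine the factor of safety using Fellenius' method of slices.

FS = 2.67

Ordinary method of slices: FS = Σ[c'·Δl_i + (W_i cosα_i − u_i·Δl_i)·tanφ'] / Σ W_i sinα_i, with Δl_i = b_i / cosα_i.
Slice 1: Δl = 2.0/cos(-12.4°) = 2.048 m; N'_1 = 26·cos(-12.4°) − 2·2.048 = 21.3; c'Δl = 27.85; W sinα = -5.6
Slice 2: Δl = 2.1/cos(-2.2°) = 2.102 m; N'_2 = 73·cos(-2.2°) − 7·2.102 = 58.2; c'Δl = 28.58; W sinα = -2.8
Slice 3: Δl = 2.1/cos8.2° = 2.122 m; N'_3 = 105·cos8.2° − 21·2.122 = 59.4; c'Δl = 28.86; W sinα = 15.0
Slice 4: Δl = 2.5/cos20.0° = 2.660 m; N'_4 = 146·cos20.0° − 7·2.660 = 118.6; c'Δl = 36.18; W sinα = 49.9
Slice 5: Δl = 2.0/cos32.4° = 2.369 m; N'_5 = 96·cos32.4° − 20·2.369 = 33.7; c'Δl = 32.21; W sinα = 51.4
Slice 6: Δl = 1.9/cos44.7° = 2.673 m; N'_6 = 37·cos44.7° − 5·2.673 = 12.9; c'Δl = 36.35; W sinα = 26.0
Σc'Δl = 190.0 kN/m; ΣN' = 304.1 kN/m; ΣW sinα = 134.0 kN/m
Resisting = 190.0 + 304.1·tan28.9° = 190.0 + 167.9 = 357.9 kN/m
FS = 357.9 / 134.0 = 2.671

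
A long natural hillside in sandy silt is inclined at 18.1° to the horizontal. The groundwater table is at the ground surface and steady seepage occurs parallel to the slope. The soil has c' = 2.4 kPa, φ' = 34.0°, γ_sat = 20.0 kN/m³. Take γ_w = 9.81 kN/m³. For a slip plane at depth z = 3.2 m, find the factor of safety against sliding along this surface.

With seepage parallel to the slope and the water table at the surface, the effective normal stress on the slip plane uses the buoyant unit weight γ' = γ_sat − γ_w while the driving shear stress uses γ_sat:
FS = [c' + γ' z cos²β tanφ'] / [γ_sat z sinβ cosβ]
γ' = 20.0 − 9.81 = 10.19 kN/m³
Numerator = 2.4 + 10.19·3.2·cos²18.1°·tan34.0° = 2.4 + 10.19·3.2·0.9035·0.6745 = 22.271 kPa
Denominator = 20.0·3.2·sin18.1°·cos18.1° = 20.0·3.2·0.3107·0.9505 = 18.899 kPa
FS = 22.271 / 18.899 = 1.178

FS = 1.18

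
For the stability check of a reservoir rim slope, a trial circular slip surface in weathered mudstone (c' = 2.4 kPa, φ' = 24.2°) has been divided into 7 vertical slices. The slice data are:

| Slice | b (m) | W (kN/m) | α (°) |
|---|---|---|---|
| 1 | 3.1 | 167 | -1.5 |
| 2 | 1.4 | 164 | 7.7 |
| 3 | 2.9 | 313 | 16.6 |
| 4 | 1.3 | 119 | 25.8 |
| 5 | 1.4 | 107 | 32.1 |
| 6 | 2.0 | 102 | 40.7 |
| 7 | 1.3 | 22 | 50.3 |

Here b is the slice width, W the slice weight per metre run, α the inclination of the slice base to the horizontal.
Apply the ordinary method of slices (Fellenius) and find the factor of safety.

Ordinary method of slices: FS = Σ[c'·Δl_i + (W_i cosα_i)·tanφ'] / Σ W_i sinα_i, with Δl_i = b_i / cosα_i.
Slice 1: Δl = 3.1/cos(-1.5°) = 3.101 m; N'_1 = 167·cos(-1.5°) = 166.9; c'Δl = 7.44; W sinα = -4.4
Slice 2: Δl = 1.4/cos7.7° = 1.413 m; N'_2 = 164·cos7.7° = 162.5; c'Δl = 3.39; W sinα = 22.0
Slice 3: Δl = 2.9/cos16.6° = 3.026 m; N'_3 = 313·cos16.6° = 300.0; c'Δl = 7.26; W sinα = 89.4
Slice 4: Δl = 1.3/cos25.8° = 1.444 m; N'_4 = 119·cos25.8° = 107.1; c'Δl = 3.47; W sinα = 51.8
Slice 5: Δl = 1.4/cos32.1° = 1.653 m; N'_5 = 107·cos32.1° = 90.6; c'Δl = 3.97; W sinα = 56.9
Slice 6: Δl = 2.0/cos40.7° = 2.638 m; N'_6 = 102·cos40.7° = 77.3; c'Δl = 6.33; W sinα = 66.5
Slice 7: Δl = 1.3/cos50.3° = 2.035 m; N'_7 = 22·cos50.3° = 14.1; c'Δl = 4.88; W sinα = 16.9
Σc'Δl = 36.7 kN/m; ΣN' = 918.6 kN/m; ΣW sinα = 299.1 kN/m
Resisting = 36.7 + 918.6·tan24.2° = 36.7 + 412.8 = 449.6 kN/m
FS = 449.6 / 299.1 = 1.503

FS = 1.50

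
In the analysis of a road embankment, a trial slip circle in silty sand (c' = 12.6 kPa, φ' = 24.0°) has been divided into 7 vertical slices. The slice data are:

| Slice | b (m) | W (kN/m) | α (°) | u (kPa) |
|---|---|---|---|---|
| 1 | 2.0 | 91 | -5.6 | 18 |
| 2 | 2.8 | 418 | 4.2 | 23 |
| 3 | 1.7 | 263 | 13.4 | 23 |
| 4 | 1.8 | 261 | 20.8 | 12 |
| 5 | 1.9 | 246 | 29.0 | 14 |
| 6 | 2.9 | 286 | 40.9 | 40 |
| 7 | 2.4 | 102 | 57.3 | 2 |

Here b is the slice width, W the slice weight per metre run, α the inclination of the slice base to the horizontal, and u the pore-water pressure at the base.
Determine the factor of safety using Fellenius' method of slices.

Ordinary method of slices: FS = Σ[c'·Δl_i + (W_i cosα_i − u_i·Δl_i)·tanφ'] / Σ W_i sinα_i, with Δl_i = b_i / cosα_i.
Slice 1: Δl = 2.0/cos(-5.6°) = 2.010 m; N'_1 = 91·cos(-5.6°) − 18·2.010 = 54.4; c'Δl = 25.32; W sinα = -8.9
Slice 2: Δl = 2.8/cos4.2° = 2.808 m; N'_2 = 418·cos4.2° − 23·2.808 = 352.3; c'Δl = 35.38; W sinα = 30.6
Slice 3: Δl = 1.7/cos13.4° = 1.748 m; N'_3 = 263·cos13.4° − 23·1.748 = 215.6; c'Δl = 22.02; W sinα = 60.9
Slice 4: Δl = 1.8/cos20.8° = 1.925 m; N'_4 = 261·cos20.8° − 12·1.925 = 220.9; c'Δl = 24.26; W sinα = 92.7
Slice 5: Δl = 1.9/cos29.0° = 2.172 m; N'_5 = 246·cos29.0° − 14·2.172 = 184.7; c'Δl = 27.37; W sinα = 119.3
Slice 6: Δl = 2.9/cos40.9° = 3.837 m; N'_6 = 286·cos40.9° − 40·3.837 = 62.7; c'Δl = 48.34; W sinα = 187.3
Slice 7: Δl = 2.4/cos57.3° = 4.442 m; N'_7 = 102·cos57.3° − 2·4.442 = 46.2; c'Δl = 55.98; W sinα = 85.8
Σc'Δl = 238.7 kN/m; ΣN' = 1136.9 kN/m; ΣW sinα = 567.7 kN/m
Resisting = 238.7 + 1136.9·tan24.0° = 238.7 + 506.2 = 744.8 kN/m
FS = 744.8 / 567.7 = 1.312

FS = 1.31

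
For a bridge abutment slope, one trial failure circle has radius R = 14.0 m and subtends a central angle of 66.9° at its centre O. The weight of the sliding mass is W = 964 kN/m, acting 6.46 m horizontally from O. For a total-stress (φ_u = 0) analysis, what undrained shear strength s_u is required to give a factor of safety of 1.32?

FS = s_u·L_a·R / (W·d), so s_u = FS·W·d / (L_a·R).
Arc length L_a = R·θ = 14.0·(66.9°·π/180) = 14.0·1.1676 = 16.35 m
s_u = 1.32·964·6.46 / (16.35·14.0) = 8220.2 / 228.85 = 35.92 kPa

s_u = 35.9 kPa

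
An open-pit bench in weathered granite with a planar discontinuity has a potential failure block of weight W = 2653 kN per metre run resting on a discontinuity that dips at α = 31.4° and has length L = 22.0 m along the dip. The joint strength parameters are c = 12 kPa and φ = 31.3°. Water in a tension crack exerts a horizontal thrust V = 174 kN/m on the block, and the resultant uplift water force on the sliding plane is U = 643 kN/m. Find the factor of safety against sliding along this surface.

Resolving the block weight along and normal to the plane and applying the Mohr–Coulomb strength on the joint:
N' = W cosα − U − V sinα = 2653·cos31.4° − 643 − 174·sin31.4° = 1530.8 kN/m
Driving force T = W sinα + V cosα = 2653·sin31.4° + 174·cos31.4° = 1530.8 kN/m
Resisting force R = c·L + N'·tanφ = 12·22.0 + 1530.8·tan31.3° = 264.0 + 930.7 = 1194.7 kN/m
FS = R / T = 1194.7 / 1530.8 = 0.780

FS = 0.78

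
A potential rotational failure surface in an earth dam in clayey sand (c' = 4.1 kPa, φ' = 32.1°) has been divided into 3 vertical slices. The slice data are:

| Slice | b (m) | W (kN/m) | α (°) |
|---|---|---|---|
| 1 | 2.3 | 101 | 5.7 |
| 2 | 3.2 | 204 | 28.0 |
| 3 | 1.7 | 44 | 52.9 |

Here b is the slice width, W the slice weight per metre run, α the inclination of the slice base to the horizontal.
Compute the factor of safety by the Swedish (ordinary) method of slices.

Ordinary method of slices: FS = Σ[c'·Δl_i + (W_i cosα_i)·tanφ'] / Σ W_i sinα_i, with Δl_i = b_i / cosα_i.
Slice 1: Δl = 2.3/cos5.7° = 2.311 m; N'_1 = 101·cos5.7° = 100.5; c'Δl = 9.48; W sinα = 10.0
Slice 2: Δl = 3.2/cos28.0° = 3.624 m; N'_2 = 204·cos28.0° = 180.1; c'Δl = 14.86; W sinα = 95.8
Slice 3: Δl = 1.7/cos52.9° = 2.818 m; N'_3 = 44·cos52.9° = 26.5; c'Δl = 11.55; W sinα = 35.1
Σc'Δl = 35.9 kN/m; ΣN' = 307.2 kN/m; ΣW sinα = 140.9 kN/m
Resisting = 35.9 + 307.2·tan32.1° = 35.9 + 192.7 = 228.6 kN/m
FS = 228.6 / 140.9 = 1.622

FS = 1.62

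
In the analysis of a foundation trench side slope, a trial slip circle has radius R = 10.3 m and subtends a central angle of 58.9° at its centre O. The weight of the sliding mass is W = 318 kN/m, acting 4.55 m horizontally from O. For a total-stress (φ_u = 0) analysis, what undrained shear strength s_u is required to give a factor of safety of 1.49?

FS = s_u·L_a·R / (W·d), so s_u = FS·W·d / (L_a·R).
Arc length L_a = R·θ = 10.3·(58.9°·π/180) = 10.3·1.0280 = 10.59 m
s_u = 1.49·318·4.55 / (10.59·10.3) = 2155.9 / 109.06 = 19.77 kPa

s_u = 19.8 kPa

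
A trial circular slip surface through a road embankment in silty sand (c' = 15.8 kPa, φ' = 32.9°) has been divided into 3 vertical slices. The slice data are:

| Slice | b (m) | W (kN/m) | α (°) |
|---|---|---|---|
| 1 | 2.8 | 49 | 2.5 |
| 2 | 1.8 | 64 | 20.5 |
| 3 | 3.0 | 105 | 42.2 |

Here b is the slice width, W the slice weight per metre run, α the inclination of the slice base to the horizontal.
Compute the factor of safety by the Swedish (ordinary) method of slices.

Ordinary method of slices: FS = Σ[c'·Δl_i + (W_i cosα_i)·tanφ'] / Σ W_i sinα_i, with Δl_i = b_i / cosα_i.
Slice 1: Δl = 2.8/cos2.5° = 2.803 m; N'_1 = 49·cos2.5° = 49.0; c'Δl = 44.28; W sinα = 2.1
Slice 2: Δl = 1.8/cos20.5° = 1.922 m; N'_2 = 64·cos20.5° = 59.9; c'Δl = 30.36; W sinα = 22.4
Slice 3: Δl = 3.0/cos42.2° = 4.050 m; N'_3 = 105·cos42.2° = 77.8; c'Δl = 63.98; W sinα = 70.5
Σc'Δl = 138.6 kN/m; ΣN' = 186.7 kN/m; ΣW sinα = 95.1 kN/m
Resisting = 138.6 + 186.7·tan32.9° = 138.6 + 120.8 = 259.4 kN/m
FS = 259.4 / 95.1 = 2.728

FS = 2.73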